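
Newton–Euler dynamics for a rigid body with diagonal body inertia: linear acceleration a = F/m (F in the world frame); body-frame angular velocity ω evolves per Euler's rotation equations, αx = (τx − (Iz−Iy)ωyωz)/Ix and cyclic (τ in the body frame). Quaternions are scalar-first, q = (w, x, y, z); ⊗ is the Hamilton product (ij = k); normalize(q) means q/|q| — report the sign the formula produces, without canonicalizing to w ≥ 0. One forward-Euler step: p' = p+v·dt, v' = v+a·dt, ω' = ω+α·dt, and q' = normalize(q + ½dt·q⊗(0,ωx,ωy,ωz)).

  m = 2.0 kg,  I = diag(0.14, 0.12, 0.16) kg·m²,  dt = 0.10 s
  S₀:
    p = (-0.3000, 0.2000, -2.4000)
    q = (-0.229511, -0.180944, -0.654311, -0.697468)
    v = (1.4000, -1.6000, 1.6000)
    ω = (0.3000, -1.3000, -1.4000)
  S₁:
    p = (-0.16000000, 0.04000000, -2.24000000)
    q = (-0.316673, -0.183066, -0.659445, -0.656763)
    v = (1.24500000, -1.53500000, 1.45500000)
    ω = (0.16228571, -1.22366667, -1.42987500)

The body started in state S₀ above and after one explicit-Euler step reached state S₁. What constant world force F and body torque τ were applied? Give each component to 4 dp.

rate change Δω = (-0.13771429, 0.07633333, -0.02987500)
precession coupling = (0.0728, 0.0084, 0.0078)
I·α + gyro = (-0.1200, 0.1000, -0.0400)
Δv = v₁−v₀ = (-0.15500000, 0.06500000, -0.14500000)
m·(v₁−v₀)/dt = (-3.1000, 1.3000, -2.9000)

F = (-3.1000, 1.3000, -2.9000)
τ = (-0.1200, 0.1000, -0.0400)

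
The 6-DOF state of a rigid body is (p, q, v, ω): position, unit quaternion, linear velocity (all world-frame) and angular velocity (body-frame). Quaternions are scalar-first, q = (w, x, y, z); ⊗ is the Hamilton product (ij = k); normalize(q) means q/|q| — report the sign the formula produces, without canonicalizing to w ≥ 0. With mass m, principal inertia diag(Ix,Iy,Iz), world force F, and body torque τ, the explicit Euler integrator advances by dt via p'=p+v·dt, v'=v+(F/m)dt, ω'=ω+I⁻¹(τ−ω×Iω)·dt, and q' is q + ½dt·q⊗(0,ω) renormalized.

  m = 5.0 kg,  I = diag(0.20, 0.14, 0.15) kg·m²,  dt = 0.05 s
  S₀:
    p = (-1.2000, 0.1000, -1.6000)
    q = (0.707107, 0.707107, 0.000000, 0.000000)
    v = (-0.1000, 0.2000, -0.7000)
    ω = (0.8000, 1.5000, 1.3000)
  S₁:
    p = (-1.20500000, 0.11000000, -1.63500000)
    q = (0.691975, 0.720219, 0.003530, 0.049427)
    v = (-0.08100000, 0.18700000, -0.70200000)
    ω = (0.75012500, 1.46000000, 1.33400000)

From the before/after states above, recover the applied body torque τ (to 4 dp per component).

τ = (-0.1800, -0.0600, 0.0300)

Δω = ω₁−ω₀ = (-0.04987500, -0.04000000, 0.03400000)
precession coupling = (0.0195, 0.0520, -0.0720)
I·α + gyro = (-0.1800, -0.0600, 0.0300)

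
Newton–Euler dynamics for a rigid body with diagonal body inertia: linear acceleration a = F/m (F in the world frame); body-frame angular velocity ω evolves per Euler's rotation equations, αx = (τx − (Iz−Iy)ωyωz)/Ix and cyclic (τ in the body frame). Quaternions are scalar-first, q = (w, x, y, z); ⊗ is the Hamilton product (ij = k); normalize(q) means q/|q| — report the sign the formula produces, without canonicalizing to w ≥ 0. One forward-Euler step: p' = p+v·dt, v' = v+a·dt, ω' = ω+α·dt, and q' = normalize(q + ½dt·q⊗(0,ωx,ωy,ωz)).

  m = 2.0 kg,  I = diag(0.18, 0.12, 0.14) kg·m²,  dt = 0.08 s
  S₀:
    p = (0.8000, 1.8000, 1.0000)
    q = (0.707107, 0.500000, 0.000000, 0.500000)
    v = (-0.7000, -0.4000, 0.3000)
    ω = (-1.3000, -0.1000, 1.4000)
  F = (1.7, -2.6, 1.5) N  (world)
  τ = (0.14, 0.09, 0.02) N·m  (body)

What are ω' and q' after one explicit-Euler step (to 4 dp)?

angular accel α = (0.7933, 1.3567, 0.1986)
ω' = ω + α·dt = (-1.2365, 0.0085, 1.4159)
2q̇ = q⊗(0,ω) = (-0.0500000, -0.8692391, -1.4207107, 0.9399498)
q' = normalize(q + ½dt·q⊗(0,ω)) = (0.7031, 0.4639, -0.0567, 0.5360)

ω' = (-1.2365, 0.0085, 1.4159)
q' = (0.7031, 0.4639, -0.0567, 0.5360)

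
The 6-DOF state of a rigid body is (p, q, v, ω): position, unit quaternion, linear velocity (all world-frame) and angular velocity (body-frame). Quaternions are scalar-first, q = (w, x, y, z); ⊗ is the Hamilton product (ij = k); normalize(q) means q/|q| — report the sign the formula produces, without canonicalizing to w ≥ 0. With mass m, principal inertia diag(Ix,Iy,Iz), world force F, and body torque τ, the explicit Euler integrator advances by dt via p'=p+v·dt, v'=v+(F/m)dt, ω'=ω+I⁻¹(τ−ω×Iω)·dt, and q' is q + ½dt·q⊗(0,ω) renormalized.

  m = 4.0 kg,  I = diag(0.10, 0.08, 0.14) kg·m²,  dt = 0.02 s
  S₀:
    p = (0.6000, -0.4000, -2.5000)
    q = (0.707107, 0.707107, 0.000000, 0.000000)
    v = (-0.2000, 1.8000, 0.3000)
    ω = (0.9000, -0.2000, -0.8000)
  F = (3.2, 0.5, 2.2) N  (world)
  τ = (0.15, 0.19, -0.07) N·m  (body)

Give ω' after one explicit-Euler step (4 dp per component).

ω' = (0.9281, -0.1597, -0.8105)

(τ − ω×Iω)/I = (1.4040, 2.0150, -0.5257)
ω + α·dt = (0.9281, -0.1597, -0.8105)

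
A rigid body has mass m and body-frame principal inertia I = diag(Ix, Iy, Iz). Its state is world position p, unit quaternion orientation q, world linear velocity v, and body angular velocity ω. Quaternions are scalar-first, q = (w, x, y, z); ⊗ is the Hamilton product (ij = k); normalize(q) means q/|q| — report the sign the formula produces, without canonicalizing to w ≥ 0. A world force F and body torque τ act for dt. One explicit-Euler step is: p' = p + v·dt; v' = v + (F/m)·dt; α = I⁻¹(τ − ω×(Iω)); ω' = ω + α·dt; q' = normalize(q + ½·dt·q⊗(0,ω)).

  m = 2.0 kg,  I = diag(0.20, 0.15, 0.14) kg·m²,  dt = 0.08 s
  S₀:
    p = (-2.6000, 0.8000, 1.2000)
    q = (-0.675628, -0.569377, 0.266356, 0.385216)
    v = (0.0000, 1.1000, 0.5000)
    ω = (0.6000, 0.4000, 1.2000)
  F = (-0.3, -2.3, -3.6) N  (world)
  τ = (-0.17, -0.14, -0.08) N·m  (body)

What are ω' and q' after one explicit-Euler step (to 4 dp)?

ω' = (0.5339, 0.3023, 1.1611)
q' = (-0.6836, -0.5781, 0.2917, 0.3368)

precession coupling ω×(Iω) = (-0.0048, 0.0432, -0.0120)
angular accel α = (-0.8260, -1.2213, -0.4857)
new body rate ω' = (0.5339, 0.3023, 1.1611)
2q̇ = q⊗(0,ω) = (-0.2271754, -0.2398360, 0.6441308, -1.1983180)
q + ½dt·q⊗(0,ω), renormalized = (-0.6836, -0.5781, 0.2917, 0.3368)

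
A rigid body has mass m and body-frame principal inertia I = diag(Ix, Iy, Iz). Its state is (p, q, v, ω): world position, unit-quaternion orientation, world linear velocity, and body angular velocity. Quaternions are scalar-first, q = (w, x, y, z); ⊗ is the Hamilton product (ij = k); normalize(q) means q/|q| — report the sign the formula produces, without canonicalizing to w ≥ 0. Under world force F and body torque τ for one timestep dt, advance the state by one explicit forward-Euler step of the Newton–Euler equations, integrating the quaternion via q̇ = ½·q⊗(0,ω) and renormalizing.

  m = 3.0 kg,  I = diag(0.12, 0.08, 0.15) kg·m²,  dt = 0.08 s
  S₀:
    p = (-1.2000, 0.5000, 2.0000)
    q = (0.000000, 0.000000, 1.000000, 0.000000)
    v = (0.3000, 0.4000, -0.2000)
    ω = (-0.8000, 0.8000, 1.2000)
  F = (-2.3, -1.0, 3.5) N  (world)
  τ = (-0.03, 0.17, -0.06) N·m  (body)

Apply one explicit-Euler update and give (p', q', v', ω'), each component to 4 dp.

linear accel F/m = (-0.7667, -0.3333, 1.1667)
p + v·dt = (-1.1760, 0.5320, 1.9840)
new velocity v' = (0.2387, 0.3733, -0.1067)
α = I⁻¹(τ − ω×Iω) = (-0.8100, 1.7650, -0.5707)
ω' = ω + α·dt = (-0.8648, 0.9412, 1.1543)
q⊗(0,ω) = (-0.8000000, 1.2000000, 0.0000000, 0.8000000)
updated quaternion q' = (-0.0319, 0.0479, 0.9978, 0.0319)

p' = (-1.1760, 0.5320, 1.9840)
q' = (-0.0319, 0.0479, 0.9978, 0.0319)
v' = (0.2387, 0.3733, -0.1067)
ω' = (-0.8648, 0.9412, 1.1543)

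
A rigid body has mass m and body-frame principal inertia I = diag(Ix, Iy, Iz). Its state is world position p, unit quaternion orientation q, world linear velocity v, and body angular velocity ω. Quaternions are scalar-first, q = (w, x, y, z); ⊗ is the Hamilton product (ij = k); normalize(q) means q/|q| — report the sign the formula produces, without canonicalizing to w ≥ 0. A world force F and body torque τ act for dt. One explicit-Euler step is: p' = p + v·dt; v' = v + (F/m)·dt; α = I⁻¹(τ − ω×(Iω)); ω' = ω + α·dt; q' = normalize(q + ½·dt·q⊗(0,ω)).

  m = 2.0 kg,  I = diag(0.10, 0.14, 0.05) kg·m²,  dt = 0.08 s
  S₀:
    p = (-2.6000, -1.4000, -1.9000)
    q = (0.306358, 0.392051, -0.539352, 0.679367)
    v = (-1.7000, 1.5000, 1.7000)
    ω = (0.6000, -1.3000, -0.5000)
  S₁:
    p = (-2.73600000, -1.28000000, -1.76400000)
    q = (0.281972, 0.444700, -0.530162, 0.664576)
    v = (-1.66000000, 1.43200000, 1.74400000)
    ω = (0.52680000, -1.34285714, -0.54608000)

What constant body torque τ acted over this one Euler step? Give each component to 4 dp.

τ = (-0.1500, -0.0900, -0.0600)

ω₁ − ω₀ = (-0.07320000, -0.04285714, -0.04608000)
precession coupling = (-0.0585, -0.0150, -0.0312)
I·α + gyro = (-0.1500, -0.0900, -0.0600)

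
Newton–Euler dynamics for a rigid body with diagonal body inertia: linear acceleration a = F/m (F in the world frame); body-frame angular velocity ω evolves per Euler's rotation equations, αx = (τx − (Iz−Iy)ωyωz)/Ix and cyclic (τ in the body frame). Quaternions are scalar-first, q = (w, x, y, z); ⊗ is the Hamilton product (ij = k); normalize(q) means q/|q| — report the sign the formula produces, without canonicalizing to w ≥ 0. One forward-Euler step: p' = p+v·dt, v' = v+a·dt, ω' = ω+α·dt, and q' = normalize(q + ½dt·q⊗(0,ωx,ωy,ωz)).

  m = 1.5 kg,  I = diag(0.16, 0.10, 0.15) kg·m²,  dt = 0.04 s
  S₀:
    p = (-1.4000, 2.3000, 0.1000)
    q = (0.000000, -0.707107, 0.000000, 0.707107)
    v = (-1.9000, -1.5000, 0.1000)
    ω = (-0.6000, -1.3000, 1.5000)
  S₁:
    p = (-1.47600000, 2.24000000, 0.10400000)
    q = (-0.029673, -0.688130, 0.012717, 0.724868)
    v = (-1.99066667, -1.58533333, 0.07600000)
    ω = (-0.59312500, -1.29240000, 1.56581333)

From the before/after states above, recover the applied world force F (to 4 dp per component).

F = (-3.4000, -3.2000, -0.9000)

v₁ − v₀ = (-0.09066667, -0.08533333, -0.02400000)
applied force F = (-3.4000, -3.2000, -0.9000)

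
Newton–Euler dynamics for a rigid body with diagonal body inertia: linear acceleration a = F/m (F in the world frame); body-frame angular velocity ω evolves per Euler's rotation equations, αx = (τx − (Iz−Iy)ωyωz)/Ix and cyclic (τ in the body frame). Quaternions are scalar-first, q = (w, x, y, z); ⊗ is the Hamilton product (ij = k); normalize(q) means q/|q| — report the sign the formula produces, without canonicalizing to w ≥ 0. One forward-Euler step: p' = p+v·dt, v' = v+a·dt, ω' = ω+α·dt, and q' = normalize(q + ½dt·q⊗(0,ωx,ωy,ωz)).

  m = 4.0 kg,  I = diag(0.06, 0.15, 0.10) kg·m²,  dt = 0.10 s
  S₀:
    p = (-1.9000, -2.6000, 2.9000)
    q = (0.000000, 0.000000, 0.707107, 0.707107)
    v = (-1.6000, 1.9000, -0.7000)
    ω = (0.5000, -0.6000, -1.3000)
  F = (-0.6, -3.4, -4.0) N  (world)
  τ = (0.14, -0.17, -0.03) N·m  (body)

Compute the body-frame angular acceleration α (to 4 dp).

α = (2.9833, -1.3067, -0.0300)

ω×(Iω) gyroscopic = (-0.0390, 0.0260, -0.0270)
angular accel α = (2.9833, -1.3067, -0.0300)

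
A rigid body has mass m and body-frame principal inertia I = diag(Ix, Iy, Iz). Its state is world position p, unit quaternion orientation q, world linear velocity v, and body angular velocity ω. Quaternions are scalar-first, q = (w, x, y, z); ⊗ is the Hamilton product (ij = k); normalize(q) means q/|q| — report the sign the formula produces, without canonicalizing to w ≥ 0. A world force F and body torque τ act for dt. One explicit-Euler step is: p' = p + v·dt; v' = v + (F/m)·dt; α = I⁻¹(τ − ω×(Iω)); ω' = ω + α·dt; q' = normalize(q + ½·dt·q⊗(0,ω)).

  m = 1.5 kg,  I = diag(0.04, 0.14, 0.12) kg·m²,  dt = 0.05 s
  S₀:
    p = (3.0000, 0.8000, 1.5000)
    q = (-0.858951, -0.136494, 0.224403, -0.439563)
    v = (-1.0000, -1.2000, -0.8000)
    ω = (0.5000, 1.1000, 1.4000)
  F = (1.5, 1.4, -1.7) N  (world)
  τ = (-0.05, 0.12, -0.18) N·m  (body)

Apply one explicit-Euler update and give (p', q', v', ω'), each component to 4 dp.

p' = (2.9500, 0.7400, 1.4600)
q' = (-0.8471, -0.1272, 0.1999, -0.4757)
v' = (-0.9500, -1.1533, -0.8567)
ω' = (0.4760, 1.1629, 1.3021)

p' = p + v·dt = (2.9500, 0.7400, 1.4600)
v + (F/m)dt = (-0.9500, -1.1533, -0.8567)
angular accel α = (-0.4800, 1.2571, -1.9583)
new body rate ω' = (0.4760, 1.1629, 1.3021)
Hamilton product q⊗(0,ω) = (0.4367919, 0.3682080, -0.9735360, -1.4648763)
updated quaternion q' = (-0.8471, -0.1272, 0.1999, -0.4757)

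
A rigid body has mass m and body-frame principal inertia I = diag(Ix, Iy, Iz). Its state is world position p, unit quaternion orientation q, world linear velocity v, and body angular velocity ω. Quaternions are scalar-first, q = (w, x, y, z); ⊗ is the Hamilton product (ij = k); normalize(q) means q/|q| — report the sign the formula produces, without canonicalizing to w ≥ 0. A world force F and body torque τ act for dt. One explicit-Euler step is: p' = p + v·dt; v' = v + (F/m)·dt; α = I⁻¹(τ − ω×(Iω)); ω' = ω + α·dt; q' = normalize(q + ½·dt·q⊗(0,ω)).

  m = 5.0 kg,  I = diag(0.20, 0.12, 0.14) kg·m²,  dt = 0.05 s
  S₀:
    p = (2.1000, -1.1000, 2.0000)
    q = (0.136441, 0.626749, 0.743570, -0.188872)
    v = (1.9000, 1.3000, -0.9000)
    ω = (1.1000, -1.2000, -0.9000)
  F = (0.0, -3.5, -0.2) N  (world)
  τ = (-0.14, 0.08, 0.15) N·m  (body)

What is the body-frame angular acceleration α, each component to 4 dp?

gyro term ω×Iω = (0.0216, -0.0594, 0.1056)
(τ − ω×Iω)/I = (-0.8080, 1.1617, 0.3171)

α = (-0.8080, 1.1617, 0.3171)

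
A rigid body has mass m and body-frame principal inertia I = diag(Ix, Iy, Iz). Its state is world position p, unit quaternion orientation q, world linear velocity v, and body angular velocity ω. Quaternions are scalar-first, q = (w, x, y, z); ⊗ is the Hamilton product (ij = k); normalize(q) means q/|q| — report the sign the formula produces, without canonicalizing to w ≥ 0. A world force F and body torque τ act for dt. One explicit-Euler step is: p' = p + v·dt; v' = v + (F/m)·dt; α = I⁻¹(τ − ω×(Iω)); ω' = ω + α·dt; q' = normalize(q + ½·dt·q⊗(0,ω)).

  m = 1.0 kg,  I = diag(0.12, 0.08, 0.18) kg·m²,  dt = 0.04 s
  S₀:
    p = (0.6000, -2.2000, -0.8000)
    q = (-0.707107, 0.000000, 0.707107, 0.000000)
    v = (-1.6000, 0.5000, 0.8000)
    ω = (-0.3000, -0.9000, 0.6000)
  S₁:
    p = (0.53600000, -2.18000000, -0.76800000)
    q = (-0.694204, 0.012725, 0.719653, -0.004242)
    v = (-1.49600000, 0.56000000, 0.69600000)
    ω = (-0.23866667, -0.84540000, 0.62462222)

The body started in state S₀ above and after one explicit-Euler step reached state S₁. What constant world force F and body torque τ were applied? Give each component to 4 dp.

velocity change Δv = (0.10400000, 0.06000000, -0.10400000)
F = m·Δv/dt = (2.6000, 1.5000, -2.6000)
rate change Δω = (0.06133333, 0.05460000, 0.02462222)
precession coupling = (-0.0540, 0.0108, -0.0108)
I·α + gyro = (0.1300, 0.1200, 0.1000)

F = (2.6000, 1.5000, -2.6000)
τ = (0.1300, 0.1200, 0.1000)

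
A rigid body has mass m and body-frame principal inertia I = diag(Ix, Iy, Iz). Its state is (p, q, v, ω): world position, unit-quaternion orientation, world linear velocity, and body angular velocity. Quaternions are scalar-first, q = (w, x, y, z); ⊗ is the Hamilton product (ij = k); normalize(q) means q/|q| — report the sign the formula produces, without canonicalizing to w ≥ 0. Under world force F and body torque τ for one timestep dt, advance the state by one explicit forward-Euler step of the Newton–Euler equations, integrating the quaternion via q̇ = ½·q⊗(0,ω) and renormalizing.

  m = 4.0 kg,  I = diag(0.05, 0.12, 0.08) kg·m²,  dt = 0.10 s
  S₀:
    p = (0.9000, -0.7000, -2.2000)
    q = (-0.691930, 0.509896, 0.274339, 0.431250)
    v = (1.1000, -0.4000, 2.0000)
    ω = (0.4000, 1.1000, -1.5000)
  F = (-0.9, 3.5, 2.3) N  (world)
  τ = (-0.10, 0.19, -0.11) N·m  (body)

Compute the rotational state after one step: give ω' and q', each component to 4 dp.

ω' = (0.0680, 1.2433, -1.6760)
q' = (-0.6818, 0.4497, 0.2819, 0.5034)

(τ − ω×Iω)/I = (-3.3200, 1.4333, -1.7600)
ω' = ω + α·dt = (0.0680, 1.2433, -1.6760)
q⊗(0,ω) = (0.1411437, -1.1626555, 0.1762210, 1.4890450)
q + ½dt·q⊗(0,ω), renormalized = (-0.6818, 0.4497, 0.2819, 0.5034)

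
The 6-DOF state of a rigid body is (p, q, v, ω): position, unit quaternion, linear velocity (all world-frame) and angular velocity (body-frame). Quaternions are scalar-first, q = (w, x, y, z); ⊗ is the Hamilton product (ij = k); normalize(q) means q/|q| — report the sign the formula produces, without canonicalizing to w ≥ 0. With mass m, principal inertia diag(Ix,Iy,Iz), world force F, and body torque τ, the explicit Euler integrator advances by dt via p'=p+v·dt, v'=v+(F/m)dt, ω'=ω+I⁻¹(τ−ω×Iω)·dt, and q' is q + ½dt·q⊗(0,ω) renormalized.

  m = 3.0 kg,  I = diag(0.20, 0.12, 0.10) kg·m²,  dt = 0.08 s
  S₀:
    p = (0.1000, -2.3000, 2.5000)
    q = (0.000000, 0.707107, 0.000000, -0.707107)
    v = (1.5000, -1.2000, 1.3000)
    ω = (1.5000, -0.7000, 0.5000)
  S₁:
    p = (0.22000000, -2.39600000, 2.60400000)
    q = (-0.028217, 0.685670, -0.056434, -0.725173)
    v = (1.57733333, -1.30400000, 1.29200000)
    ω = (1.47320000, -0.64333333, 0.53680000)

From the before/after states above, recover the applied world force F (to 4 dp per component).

Δv = v₁−v₀ = (0.07733333, -0.10400000, -0.00800000)
F = m·Δv/dt = (2.9000, -3.9000, -0.3000)

F = (2.9000, -3.9000, -0.3000)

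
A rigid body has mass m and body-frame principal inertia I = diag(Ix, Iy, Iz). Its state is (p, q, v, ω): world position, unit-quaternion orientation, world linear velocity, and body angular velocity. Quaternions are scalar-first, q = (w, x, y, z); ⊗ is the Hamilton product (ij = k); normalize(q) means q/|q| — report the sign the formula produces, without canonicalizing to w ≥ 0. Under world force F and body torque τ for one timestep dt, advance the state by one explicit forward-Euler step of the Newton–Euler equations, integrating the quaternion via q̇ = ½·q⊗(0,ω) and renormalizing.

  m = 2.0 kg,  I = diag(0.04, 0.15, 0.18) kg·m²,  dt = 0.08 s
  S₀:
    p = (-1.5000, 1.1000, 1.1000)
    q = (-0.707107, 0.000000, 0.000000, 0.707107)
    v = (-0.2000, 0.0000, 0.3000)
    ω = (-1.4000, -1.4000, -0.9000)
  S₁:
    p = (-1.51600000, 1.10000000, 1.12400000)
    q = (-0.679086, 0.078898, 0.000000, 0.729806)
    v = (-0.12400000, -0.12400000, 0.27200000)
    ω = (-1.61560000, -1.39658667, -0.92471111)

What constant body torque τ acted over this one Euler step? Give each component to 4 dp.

rate change Δω = (-0.21560000, 0.00341333, -0.02471111)
gyro term ω₀×Iω₀ = (0.0378, -0.1764, 0.2156)
τ = I·(Δω/dt) + ω₀×(Iω₀) = (-0.0700, -0.1700, 0.1600)

τ = (-0.0700, -0.1700, 0.1600)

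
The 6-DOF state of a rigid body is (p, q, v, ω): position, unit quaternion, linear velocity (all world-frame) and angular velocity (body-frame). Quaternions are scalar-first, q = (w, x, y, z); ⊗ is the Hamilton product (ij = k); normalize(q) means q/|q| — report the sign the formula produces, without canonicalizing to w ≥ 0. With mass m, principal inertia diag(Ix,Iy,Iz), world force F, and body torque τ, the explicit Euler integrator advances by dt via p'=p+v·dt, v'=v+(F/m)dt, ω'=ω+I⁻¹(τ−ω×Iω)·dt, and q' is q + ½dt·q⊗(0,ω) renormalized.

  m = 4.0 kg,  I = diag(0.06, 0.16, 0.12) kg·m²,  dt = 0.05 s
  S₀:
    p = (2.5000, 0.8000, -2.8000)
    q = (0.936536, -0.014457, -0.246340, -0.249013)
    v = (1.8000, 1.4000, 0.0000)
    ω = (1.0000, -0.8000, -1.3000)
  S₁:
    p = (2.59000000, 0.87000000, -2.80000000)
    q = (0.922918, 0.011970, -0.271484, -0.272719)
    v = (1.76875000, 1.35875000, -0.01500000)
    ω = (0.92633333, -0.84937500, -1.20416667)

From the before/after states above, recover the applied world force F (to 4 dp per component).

v₁ − v₀ = (-0.03125000, -0.04125000, -0.01500000)
F = m·Δv/dt = (-2.5000, -3.3000, -1.2000)

F = (-2.5000, -3.3000, -1.2000)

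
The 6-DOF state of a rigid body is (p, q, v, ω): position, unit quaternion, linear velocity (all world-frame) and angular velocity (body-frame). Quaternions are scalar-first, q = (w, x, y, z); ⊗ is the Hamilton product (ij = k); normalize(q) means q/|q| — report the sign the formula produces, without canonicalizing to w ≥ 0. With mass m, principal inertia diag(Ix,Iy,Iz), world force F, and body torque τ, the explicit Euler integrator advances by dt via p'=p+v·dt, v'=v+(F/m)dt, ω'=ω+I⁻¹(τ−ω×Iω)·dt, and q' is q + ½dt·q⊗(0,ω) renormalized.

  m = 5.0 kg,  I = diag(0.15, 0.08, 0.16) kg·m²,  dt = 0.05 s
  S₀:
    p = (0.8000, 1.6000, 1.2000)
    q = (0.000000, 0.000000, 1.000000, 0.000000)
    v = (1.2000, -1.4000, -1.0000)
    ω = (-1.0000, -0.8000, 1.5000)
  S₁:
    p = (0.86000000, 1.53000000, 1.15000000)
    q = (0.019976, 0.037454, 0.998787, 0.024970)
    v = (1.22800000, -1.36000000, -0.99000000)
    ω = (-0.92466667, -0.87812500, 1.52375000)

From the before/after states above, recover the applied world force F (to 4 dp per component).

F = (2.8000, 4.0000, 1.0000)

v₁ − v₀ = (0.02800000, 0.04000000, 0.01000000)
applied force F = (2.8000, 4.0000, 1.0000)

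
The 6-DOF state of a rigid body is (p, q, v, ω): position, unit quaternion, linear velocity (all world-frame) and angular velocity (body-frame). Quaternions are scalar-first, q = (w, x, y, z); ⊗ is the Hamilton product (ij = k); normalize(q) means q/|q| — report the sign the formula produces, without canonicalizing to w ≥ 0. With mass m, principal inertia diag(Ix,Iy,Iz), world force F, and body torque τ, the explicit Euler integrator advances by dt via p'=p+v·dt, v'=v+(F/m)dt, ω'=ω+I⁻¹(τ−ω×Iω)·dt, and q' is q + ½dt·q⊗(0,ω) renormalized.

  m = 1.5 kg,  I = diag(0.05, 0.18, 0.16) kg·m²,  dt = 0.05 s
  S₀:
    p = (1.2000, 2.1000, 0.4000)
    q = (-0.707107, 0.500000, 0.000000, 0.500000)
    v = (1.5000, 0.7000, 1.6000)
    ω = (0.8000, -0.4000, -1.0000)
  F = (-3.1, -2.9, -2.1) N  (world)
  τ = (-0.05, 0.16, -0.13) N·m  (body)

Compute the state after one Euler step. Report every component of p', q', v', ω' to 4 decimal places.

p' = (1.2750, 2.1350, 0.4800)
q' = (-0.7042, 0.4906, 0.0296, 0.5124)
v' = (1.3967, 0.6033, 1.5300)
ω' = (0.7580, -0.3800, -1.0276)

p' = p + v·dt = (1.2750, 2.1350, 0.4800)
new velocity v' = (1.3967, 0.6033, 1.5300)
(τ − ω×Iω)/I = (-0.8400, 0.4000, -0.5525)
ω' = ω + α·dt = (0.7580, -0.3800, -1.0276)
Hamilton product q⊗(0,ω) = (0.1000000, -0.3656856, 1.1828428, 0.5071070)
q + ½dt·q⊗(0,ω), renormalized = (-0.7042, 0.4906, 0.0296, 0.5124)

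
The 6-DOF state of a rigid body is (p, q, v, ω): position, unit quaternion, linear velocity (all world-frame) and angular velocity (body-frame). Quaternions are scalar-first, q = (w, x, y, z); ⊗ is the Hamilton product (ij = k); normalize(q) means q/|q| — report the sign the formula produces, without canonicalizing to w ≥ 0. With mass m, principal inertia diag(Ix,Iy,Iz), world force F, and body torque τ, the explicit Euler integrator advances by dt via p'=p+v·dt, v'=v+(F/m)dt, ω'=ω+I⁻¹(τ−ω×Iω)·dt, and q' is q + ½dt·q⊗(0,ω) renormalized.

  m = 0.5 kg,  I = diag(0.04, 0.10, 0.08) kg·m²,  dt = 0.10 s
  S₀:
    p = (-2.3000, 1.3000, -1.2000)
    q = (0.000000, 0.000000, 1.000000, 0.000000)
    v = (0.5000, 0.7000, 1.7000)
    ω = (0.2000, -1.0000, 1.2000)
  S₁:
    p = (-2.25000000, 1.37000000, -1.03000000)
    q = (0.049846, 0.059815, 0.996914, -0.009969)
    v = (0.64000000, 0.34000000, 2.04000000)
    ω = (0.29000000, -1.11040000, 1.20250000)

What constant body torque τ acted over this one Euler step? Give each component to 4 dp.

Δω = ω₁−ω₀ = (0.09000000, -0.11040000, 0.00250000)
τ = I·(Δω/dt) + ω₀×(Iω₀) = (0.0600, -0.1200, -0.0100)

τ = (0.0600, -0.1200, -0.0100)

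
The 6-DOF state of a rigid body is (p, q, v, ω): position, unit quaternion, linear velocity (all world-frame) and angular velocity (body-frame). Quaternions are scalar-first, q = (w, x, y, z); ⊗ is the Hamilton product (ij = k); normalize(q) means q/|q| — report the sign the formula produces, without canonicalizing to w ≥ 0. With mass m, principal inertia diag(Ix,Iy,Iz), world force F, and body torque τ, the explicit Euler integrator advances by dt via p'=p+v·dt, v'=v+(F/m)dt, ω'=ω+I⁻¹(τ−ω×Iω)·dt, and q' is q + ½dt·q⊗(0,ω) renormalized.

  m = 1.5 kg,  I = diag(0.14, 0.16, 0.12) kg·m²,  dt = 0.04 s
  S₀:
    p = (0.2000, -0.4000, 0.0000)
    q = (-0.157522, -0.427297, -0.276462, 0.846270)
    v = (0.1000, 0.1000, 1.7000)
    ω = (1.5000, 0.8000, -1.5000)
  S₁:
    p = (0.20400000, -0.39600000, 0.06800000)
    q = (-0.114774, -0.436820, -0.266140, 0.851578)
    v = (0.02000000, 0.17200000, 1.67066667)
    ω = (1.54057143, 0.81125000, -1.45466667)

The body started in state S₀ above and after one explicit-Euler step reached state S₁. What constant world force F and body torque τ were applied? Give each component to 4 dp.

F = (-3.0000, 2.7000, -1.1000)
τ = (0.1900, 0.0000, 0.1600)

rate change Δω = (0.04057143, 0.01125000, 0.04533333)
gyro term ω₀×Iω₀ = (0.0480, -0.0450, 0.0240)
I·α + gyro = (0.1900, 0.0000, 0.1600)
v₁ − v₀ = (-0.08000000, 0.07200000, -0.02933333)
m·(v₁−v₀)/dt = (-3.0000, 2.7000, -1.1000)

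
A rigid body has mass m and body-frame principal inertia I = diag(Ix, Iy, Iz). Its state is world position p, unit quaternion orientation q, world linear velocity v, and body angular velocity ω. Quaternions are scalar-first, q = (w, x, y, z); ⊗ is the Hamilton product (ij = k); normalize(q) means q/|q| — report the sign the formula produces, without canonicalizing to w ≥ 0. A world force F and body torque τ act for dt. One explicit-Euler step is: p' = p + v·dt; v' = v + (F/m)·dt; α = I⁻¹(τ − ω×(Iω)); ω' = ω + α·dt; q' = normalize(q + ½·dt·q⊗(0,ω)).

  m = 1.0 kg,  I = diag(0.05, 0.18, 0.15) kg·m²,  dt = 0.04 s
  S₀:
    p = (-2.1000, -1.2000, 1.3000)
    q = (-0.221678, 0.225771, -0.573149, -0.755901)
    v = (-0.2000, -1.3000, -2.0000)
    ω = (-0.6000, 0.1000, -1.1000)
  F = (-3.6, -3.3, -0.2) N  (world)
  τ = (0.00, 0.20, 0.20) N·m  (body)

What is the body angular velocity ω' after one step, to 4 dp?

α = I⁻¹(τ − ω×Iω) = (-0.0660, 1.4778, 1.3853)
ω' = ω + α·dt = (-0.6026, 0.1591, -1.0446)

ω' = (-0.6026, 0.1591, -1.0446)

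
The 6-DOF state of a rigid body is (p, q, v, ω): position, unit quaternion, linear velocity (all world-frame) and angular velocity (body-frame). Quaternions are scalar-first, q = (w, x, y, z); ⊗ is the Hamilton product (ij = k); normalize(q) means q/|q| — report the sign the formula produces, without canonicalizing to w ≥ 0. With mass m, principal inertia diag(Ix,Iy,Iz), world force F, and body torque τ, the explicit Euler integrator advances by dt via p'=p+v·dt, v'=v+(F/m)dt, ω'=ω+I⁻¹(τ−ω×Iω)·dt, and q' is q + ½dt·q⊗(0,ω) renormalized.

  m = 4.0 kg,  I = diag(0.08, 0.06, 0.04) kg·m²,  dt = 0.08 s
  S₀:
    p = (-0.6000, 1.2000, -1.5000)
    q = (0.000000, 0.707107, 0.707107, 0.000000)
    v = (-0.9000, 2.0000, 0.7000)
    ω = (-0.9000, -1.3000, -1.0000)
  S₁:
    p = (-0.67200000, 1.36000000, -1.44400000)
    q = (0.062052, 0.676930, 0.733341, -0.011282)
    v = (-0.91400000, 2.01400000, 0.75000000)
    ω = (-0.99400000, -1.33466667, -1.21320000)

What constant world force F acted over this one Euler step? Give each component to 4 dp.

Δv = v₁−v₀ = (-0.01400000, 0.01400000, 0.05000000)
m·(v₁−v₀)/dt = (-0.7000, 0.7000, 2.5000)

F = (-0.7000, 0.7000, 2.5000)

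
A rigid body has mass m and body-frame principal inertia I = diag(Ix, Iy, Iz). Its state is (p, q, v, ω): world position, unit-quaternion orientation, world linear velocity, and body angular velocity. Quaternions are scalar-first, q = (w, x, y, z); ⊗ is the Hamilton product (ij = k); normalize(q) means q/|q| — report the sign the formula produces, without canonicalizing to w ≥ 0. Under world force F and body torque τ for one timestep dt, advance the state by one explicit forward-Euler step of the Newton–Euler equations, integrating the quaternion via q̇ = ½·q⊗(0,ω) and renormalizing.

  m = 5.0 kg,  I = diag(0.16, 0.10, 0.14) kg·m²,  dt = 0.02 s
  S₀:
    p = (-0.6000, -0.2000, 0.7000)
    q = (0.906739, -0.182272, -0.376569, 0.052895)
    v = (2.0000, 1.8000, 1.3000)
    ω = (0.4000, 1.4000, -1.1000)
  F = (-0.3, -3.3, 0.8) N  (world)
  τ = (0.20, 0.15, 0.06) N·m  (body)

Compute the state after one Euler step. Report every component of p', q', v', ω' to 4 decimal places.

p' = (-0.5600, -0.1640, 0.7260)
q' = (0.9132, -0.1752, -0.3656, 0.0419)
v' = (1.9988, 1.7868, 1.3032)
ω' = (0.4327, 1.4318, -1.0866)

(τ − ω×Iω)/I = (1.6350, 1.5880, 0.6686)
ω' = ω + α·dt = (0.4327, 1.4318, -1.0866)
q⊗(0,ω) = (0.6582899, 0.7028685, 1.0900934, -1.1019661)
q' = normalize(q + ½dt·q⊗(0,ω)) = (0.9132, -0.1752, -0.3656, 0.0419)
p' = p + v·dt = (-0.5600, -0.1640, 0.7260)
v' = v + a·dt = (1.9988, 1.7868, 1.3032)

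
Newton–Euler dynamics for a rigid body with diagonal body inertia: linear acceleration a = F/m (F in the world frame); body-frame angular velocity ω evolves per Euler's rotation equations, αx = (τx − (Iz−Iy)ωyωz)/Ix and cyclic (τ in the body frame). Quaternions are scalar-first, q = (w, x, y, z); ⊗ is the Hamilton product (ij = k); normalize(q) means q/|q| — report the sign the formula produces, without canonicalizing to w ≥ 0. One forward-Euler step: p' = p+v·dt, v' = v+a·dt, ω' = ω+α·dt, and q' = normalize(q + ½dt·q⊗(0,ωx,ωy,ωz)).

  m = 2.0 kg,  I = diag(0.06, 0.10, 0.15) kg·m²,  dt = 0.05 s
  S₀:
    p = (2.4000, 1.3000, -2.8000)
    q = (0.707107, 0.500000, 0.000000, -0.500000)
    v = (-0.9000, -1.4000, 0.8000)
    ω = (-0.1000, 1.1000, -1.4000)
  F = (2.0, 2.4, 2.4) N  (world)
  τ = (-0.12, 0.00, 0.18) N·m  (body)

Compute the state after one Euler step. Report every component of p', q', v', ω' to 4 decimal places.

p' = (2.3550, 1.2300, -2.7600)
q' = (0.6902, 0.5115, 0.0382, -0.5105)
v' = (-0.8500, -1.3400, 0.8600)
ω' = (-0.1358, 1.1063, -1.3385)

α = I⁻¹(τ − ω×Iω) = (-0.7167, 0.1260, 1.2293)
new body rate ω' = (-0.1358, 1.1063, -1.3385)
q⊗(0,ω) = (-0.6500000, 0.4792893, 1.5278177, -0.4399498)
updated quaternion q' = (0.6902, 0.5115, 0.0382, -0.5105)
a = (1.0000, 1.2000, 1.2000)
p' = p + v·dt = (2.3550, 1.2300, -2.7600)
new velocity v' = (-0.8500, -1.3400, 0.8600)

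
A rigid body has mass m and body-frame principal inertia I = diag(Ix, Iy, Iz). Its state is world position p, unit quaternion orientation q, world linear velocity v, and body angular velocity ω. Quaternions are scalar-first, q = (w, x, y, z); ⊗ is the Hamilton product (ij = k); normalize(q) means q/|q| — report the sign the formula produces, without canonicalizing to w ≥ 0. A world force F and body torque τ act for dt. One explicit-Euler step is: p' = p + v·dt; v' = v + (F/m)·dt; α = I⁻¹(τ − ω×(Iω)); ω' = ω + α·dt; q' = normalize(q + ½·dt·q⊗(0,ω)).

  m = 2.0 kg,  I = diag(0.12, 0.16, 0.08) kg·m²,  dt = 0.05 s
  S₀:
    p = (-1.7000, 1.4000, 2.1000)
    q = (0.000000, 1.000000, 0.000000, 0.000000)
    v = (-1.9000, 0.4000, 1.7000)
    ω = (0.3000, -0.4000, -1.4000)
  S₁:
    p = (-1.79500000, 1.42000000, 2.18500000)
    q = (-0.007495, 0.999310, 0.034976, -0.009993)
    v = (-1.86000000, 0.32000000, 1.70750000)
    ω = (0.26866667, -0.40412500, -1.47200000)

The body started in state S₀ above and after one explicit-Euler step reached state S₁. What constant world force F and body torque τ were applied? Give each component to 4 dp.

F = (1.6000, -3.2000, 0.3000)
τ = (-0.1200, -0.0300, -0.1200)

ω₁ − ω₀ = (-0.03133333, -0.00412500, -0.07200000)
gyro term ω₀×Iω₀ = (-0.0448, -0.0168, -0.0048)
I·α + gyro = (-0.1200, -0.0300, -0.1200)
velocity change Δv = (0.04000000, -0.08000000, 0.00750000)
F = m·Δv/dt = (1.6000, -3.2000, 0.3000)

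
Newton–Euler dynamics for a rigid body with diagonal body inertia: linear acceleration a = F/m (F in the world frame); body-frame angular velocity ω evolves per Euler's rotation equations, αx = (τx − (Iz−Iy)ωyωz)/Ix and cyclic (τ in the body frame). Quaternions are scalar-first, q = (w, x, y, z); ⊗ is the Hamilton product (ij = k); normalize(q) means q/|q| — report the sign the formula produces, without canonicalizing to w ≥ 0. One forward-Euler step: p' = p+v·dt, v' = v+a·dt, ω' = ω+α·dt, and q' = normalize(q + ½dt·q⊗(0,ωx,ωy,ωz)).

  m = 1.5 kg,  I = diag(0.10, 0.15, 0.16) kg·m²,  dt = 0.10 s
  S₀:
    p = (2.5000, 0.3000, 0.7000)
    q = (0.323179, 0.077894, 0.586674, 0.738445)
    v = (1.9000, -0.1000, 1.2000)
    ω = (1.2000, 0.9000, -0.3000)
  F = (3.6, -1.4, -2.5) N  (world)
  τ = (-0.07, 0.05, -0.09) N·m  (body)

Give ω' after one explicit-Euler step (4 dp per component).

ω' = (1.1327, 0.9189, -0.3900)

ω×(Iω) gyroscopic = (-0.0027, 0.0216, 0.0540)
angular accel α = (-0.6730, 0.1893, -0.9000)
new body rate ω' = (1.1327, 0.9189, -0.3900)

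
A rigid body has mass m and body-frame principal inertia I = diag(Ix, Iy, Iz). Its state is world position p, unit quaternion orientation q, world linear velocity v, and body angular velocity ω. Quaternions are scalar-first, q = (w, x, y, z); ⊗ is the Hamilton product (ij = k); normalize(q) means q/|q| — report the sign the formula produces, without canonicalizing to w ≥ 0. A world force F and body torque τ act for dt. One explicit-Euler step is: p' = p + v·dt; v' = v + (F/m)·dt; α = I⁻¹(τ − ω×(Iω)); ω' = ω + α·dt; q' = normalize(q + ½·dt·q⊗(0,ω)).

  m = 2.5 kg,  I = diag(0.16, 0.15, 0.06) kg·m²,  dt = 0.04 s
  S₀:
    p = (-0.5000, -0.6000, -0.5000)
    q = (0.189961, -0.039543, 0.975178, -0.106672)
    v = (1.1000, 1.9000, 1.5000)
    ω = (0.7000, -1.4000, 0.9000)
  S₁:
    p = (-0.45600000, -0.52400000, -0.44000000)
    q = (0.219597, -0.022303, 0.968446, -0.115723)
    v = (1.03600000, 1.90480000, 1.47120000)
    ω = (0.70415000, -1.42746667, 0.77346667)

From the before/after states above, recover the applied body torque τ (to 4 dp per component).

τ = (0.1300, -0.0400, -0.1800)

rate change Δω = (0.00415000, -0.02746667, -0.12653333)
gyro term ω₀×Iω₀ = (0.1134, 0.0630, 0.0098)
I·α + gyro = (0.1300, -0.0400, -0.1800)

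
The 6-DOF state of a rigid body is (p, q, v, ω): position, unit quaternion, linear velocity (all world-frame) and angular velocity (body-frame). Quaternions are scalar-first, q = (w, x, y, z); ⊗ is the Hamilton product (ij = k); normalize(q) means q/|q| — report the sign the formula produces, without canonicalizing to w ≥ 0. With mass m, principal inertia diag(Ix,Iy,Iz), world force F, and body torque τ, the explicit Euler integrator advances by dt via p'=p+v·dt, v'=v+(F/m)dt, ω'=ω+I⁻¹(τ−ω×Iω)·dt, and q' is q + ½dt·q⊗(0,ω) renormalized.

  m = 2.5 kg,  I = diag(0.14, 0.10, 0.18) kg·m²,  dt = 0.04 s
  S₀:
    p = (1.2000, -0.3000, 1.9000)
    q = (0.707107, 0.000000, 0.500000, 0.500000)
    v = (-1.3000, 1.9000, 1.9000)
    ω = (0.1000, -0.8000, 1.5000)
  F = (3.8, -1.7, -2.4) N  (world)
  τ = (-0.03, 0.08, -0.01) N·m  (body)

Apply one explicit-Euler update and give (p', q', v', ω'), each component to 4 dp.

p + v·dt = (1.1480, -0.2240, 1.9760)
new velocity v' = (-1.2392, 1.8728, 1.8616)
gyro term ω×Iω = (-0.0960, -0.0060, 0.0032)
angular accel α = (0.4714, 0.8600, -0.0733)
ω' = ω + α·dt = (0.1189, -0.7656, 1.4971)
Hamilton product q⊗(0,ω) = (-0.3500000, 1.2207107, -0.5156856, 1.0106605)
q + ½dt·q⊗(0,ω), renormalized = (0.6997, 0.0244, 0.4894, 0.5199)

p' = (1.1480, -0.2240, 1.9760)
q' = (0.6997, 0.0244, 0.4894, 0.5199)
v' = (-1.2392, 1.8728, 1.8616)
ω' = (0.1189, -0.7656, 1.4971)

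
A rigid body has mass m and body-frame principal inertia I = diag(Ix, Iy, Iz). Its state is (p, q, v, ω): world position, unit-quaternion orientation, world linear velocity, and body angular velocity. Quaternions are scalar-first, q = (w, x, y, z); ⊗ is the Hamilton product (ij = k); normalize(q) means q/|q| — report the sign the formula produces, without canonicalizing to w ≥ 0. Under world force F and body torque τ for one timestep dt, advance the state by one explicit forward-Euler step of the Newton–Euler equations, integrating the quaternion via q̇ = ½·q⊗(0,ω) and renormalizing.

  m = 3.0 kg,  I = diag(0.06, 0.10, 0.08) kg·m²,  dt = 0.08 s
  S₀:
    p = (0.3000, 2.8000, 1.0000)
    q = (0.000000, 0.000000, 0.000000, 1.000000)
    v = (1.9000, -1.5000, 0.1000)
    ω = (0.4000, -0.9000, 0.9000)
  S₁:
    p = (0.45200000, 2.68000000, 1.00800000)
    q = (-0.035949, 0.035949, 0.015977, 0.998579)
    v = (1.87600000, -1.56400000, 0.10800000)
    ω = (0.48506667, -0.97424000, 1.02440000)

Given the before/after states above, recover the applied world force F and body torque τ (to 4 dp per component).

F = (-0.9000, -2.4000, 0.3000)
τ = (0.0800, -0.1000, 0.1100)

rate change Δω = (0.08506667, -0.07424000, 0.12440000)
gyro term ω₀×Iω₀ = (0.0162, -0.0072, -0.0144)
τ = I·(Δω/dt) + ω₀×(Iω₀) = (0.0800, -0.1000, 0.1100)
velocity change Δv = (-0.02400000, -0.06400000, 0.00800000)
applied force F = (-0.9000, -2.4000, 0.3000)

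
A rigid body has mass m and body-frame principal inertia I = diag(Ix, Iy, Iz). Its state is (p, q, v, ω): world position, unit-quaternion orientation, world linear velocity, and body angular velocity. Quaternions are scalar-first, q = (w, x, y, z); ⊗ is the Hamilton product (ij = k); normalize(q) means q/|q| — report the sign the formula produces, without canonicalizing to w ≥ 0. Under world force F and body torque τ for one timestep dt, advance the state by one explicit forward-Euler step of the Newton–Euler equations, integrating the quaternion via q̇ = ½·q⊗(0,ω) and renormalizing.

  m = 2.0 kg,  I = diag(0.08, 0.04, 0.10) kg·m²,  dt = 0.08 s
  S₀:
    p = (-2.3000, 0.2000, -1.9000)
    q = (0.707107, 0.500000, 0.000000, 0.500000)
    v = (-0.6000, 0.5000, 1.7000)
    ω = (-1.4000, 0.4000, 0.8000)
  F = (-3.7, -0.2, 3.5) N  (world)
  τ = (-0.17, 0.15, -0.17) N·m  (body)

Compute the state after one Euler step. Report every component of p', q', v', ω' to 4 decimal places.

p' = (-2.3480, 0.2400, -1.7640)
q' = (0.7175, 0.4514, -0.0326, 0.5295)
v' = (-0.7480, 0.4920, 1.8400)
ω' = (-1.5892, 0.6552, 0.6461)

a = F/m = (-1.8500, -0.1000, 1.7500)
p + v·dt = (-2.3480, 0.2400, -1.7640)
new velocity v' = (-0.7480, 0.4920, 1.8400)
precession coupling ω×(Iω) = (0.0192, 0.0224, 0.0224)
α = I⁻¹(τ − ω×Iω) = (-2.3650, 3.1900, -1.9240)
new body rate ω' = (-1.5892, 0.6552, 0.6461)
q⊗(0,ω) = (0.3000000, -1.1899498, -0.8171572, 0.7656856)
updated quaternion q' = (0.7175, 0.4514, -0.0326, 0.5295)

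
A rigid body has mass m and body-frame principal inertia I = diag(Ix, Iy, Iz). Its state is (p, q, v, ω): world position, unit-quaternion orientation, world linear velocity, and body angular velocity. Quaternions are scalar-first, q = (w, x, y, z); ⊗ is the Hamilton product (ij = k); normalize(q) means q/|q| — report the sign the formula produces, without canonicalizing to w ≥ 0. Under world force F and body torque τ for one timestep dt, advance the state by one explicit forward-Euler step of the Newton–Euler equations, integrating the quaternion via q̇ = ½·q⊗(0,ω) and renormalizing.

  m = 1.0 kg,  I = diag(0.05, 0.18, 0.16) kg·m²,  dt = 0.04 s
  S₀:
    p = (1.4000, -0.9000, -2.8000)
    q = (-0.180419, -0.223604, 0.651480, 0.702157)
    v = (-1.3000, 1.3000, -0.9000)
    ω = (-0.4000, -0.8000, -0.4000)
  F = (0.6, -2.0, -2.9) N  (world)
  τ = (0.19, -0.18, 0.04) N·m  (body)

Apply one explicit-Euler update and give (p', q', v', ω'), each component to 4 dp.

p' = (1.3480, -0.8480, -2.8360)
q' = (-0.1661, -0.2161, 0.6468, 0.7123)
v' = (-1.2760, 1.2200, -1.0160)
ω' = (-0.2429, -0.8361, -0.4004)

p + v·dt = (1.3480, -0.8480, -2.8360)
v' = v + a·dt = (-1.2760, 1.2200, -1.0160)
gyro term ω×Iω = (-0.0064, -0.0176, 0.0416)
(τ − ω×Iω)/I = (3.9280, -0.9022, -0.0100)
ω + α·dt = (-0.2429, -0.8361, -0.4004)
2q̇ = q⊗(0,ω) = (0.7126052, 0.3733012, -0.2259692, 0.5116428)
updated quaternion q' = (-0.1661, -0.2161, 0.6468, 0.7123)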